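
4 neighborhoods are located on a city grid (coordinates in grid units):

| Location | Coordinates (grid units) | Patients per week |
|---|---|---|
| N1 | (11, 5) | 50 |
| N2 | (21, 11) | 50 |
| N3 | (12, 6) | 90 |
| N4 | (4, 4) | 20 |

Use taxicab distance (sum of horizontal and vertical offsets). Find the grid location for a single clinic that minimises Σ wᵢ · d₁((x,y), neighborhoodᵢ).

(12, 6)

Manhattan distance separates: Σwᵢ(|x−xᵢ|+|y−yᵢ|) = Σwᵢ|x−xᵢ| + Σwᵢ|y−yᵢ|, so x and y are optimised independently as 1-D weighted medians.
Total weight W = 210; half = 105.
x-coordinate, sorted with cumulative weight:
  x=4 (N4, w=20) cum 20
  x=11 (N1, w=50) cum 70
  x=12 (N3, w=90) cum 160  ← median
  x=21 (N2, w=50) cum 210
⇒ x* = 12
y-coordinate, sorted with cumulative weight:
  y=4 (N4, w=20) cum 20
  y=5 (N1, w=50) cum 70
  y=6 (N3, w=90) cum 160  ← median
  y=11 (N2, w=50) cum 210
⇒ y* = 6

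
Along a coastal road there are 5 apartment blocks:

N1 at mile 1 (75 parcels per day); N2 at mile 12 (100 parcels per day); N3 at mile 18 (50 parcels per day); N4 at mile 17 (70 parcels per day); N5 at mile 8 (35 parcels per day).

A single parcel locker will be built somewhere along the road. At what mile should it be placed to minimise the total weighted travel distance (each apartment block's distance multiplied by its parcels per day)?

For a sum of weighted absolute distances on a line, the optimum is the weighted median (not the mean). Total weight W = 330; half-weight = 165.
Sort by position and accumulate weight:
  mile 1 (N1, w=75) → cum 75
  mile 8 (N5, w=35) → cum 110
  mile 12 (N2, w=100) → cum 210  ≥ 165 → median here
  mile 17 (N4, w=70) → cum 280
  mile 18 (N3, w=50) → cum 330
Optimal location: mile 12.

x = 12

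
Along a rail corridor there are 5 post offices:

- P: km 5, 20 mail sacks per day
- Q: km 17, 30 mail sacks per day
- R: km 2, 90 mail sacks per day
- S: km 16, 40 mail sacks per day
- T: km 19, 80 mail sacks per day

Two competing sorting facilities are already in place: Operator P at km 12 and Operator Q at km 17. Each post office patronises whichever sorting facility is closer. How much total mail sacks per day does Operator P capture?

110

The indifferent point is the midpoint (12+17)/2 = 14.5; post offices left of it (closer to Operator P at 12) go to Operator P, those right go to Operator Q.
  R at 2 (w=90) → Operator P
  P at 5 (w=20) → Operator P
  S at 16 (w=40) → Operator Q
  Q at 17 (w=30) → Operator Q
  T at 19 (w=80) → Operator Q
Operator P captures 110; Operator Q captures 150.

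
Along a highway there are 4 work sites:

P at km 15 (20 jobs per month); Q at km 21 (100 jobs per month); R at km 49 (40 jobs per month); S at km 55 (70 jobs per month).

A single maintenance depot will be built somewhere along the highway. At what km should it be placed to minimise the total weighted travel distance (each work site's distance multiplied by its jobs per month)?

For a sum of weighted absolute distances on a line, the optimum is the weighted median (not the mean). Total weight W = 230; half-weight = 115.
Sort by position and accumulate weight:
  km 15 (P, w=20) → cum 20
  km 21 (Q, w=100) → cum 120  ≥ 115 → median here
  km 49 (R, w=40) → cum 160
  km 55 (S, w=70) → cum 230
Optimal location: km 21.

x = 21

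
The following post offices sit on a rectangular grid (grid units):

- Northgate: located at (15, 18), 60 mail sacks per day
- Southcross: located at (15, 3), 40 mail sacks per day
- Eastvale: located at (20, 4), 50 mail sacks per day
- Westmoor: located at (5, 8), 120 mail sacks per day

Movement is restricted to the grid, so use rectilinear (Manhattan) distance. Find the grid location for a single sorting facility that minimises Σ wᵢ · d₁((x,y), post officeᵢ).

(15, 8)

Manhattan distance separates: Σwᵢ(|x−xᵢ|+|y−yᵢ|) = Σwᵢ|x−xᵢ| + Σwᵢ|y−yᵢ|, so x and y are optimised independently as 1-D weighted medians.
Total weight W = 270; half = 135.
x-coordinate, sorted with cumulative weight:
  x=5 (Westmoor, w=120) cum 120
  x=15 (Northgate, w=60) cum 180  ← median
  x=15 (Southcross, w=40) cum 220
  x=20 (Eastvale, w=50) cum 270
⇒ x* = 15
y-coordinate, sorted with cumulative weight:
  y=3 (Southcross, w=40) cum 40
  y=4 (Eastvale, w=50) cum 90
  y=8 (Westmoor, w=120) cum 210  ← median
  y=18 (Northgate, w=60) cum 270
⇒ y* = 8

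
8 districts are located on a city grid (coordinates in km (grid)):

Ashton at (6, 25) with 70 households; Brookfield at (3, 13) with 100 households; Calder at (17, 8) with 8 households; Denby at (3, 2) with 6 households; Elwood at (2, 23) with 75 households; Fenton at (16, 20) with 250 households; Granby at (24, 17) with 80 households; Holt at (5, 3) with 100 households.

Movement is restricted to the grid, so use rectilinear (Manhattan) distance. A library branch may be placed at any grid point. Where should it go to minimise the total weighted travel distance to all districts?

Manhattan distance separates: Σwᵢ(|x−xᵢ|+|y−yᵢ|) = Σwᵢ|x−xᵢ| + Σwᵢ|y−yᵢ|, so x and y are optimised independently as 1-D weighted medians.
Total weight W = 689; half = 344.5.
x-coordinate, sorted with cumulative weight:
  x=2 (Elwood, w=75) cum 75
  x=3 (Brookfield, w=100) cum 175
  x=3 (Denby, w=6) cum 181
  x=5 (Holt, w=100) cum 281
  x=6 (Ashton, w=70) cum 351  ← median
  x=16 (Fenton, w=250) cum 601
  x=17 (Calder, w=8) cum 609
  x=24 (Granby, w=80) cum 689
⇒ x* = 6
y-coordinate, sorted with cumulative weight:
  y=2 (Denby, w=6) cum 6
  y=3 (Holt, w=100) cum 106
  y=8 (Calder, w=8) cum 114
  y=13 (Brookfield, w=100) cum 214
  y=17 (Granby, w=80) cum 294
  y=20 (Fenton, w=250) cum 544  ← median
  y=23 (Elwood, w=75) cum 619
  y=25 (Ashton, w=70) cum 689
⇒ y* = 20

(6, 20)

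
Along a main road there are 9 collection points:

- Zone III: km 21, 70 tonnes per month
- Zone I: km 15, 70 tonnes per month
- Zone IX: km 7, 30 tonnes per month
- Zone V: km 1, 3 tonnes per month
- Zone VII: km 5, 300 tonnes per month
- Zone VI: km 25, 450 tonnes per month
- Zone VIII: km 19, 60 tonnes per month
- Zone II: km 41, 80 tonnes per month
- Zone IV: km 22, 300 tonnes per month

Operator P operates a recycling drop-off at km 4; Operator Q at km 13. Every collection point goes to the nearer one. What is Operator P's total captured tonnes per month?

The indifferent point is the midpoint (4+13)/2 = 8.5; collection points left of it (closer to Operator P at 4) go to Operator P, those right go to Operator Q.
  Zone V at 1 (w=3) → Operator P
  Zone VII at 5 (w=300) → Operator P
  Zone IX at 7 (w=30) → Operator P
  Zone I at 15 (w=70) → Operator Q
  Zone VIII at 19 (w=60) → Operator Q
  Zone III at 21 (w=70) → Operator Q
  Zone IV at 22 (w=300) → Operator Q
  Zone VI at 25 (w=450) → Operator Q
  Zone II at 41 (w=80) → Operator Q
Operator P captures 333; Operator Q captures 1030.

333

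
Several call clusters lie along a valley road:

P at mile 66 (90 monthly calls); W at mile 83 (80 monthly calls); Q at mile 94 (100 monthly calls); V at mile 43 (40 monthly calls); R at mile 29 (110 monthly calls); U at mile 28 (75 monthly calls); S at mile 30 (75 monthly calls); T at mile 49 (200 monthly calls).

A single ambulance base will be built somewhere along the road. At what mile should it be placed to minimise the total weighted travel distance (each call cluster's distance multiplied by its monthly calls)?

For a sum of weighted absolute distances on a line, the optimum is the weighted median (not the mean). Total weight W = 770; half-weight = 385.
Sort by position and accumulate weight:
  mile 28 (U, w=75) → cum 75
  mile 29 (R, w=110) → cum 185
  mile 30 (S, w=75) → cum 260
  mile 43 (V, w=40) → cum 300
  mile 49 (T, w=200) → cum 500  ≥ 385 → median here
  mile 66 (P, w=90) → cum 590
  mile 83 (W, w=80) → cum 670
  mile 94 (Q, w=100) → cum 770
Optimal location: mile 49.

x = 49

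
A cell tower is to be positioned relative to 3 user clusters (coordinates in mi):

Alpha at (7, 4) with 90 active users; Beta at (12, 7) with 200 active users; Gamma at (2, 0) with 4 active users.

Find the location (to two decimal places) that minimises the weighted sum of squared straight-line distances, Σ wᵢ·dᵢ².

The minimiser of Σwᵢ‖p−pᵢ‖² is the weighted centroid p* = (Σwᵢpᵢ)/(Σwᵢ).
Σwᵢ = 294.
Σwᵢxᵢ = 90·7 + 200·12 + 4·2 = 3038.
Σwᵢyᵢ = 90·4 + 200·7 + 4·0 = 1760.
x* = 3038/294 = 10.33, y* = 1760/294 = 5.99.

(10.33, 5.99)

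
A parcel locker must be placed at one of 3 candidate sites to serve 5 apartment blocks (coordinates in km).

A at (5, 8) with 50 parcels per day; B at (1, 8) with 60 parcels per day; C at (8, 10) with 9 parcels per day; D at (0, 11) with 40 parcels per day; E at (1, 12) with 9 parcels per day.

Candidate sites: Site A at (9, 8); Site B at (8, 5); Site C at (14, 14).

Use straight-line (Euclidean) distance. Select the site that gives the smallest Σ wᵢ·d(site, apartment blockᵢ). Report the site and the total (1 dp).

Site A, total 1160.1 km

Total weighted distance at each candidate:
  Site A (9, 8): total = 1160.1
  Site B (8, 5): total = 1203.2
  Site C (14, 14): total = 2155.9
Minimum is at Site A with total 1160.1 km.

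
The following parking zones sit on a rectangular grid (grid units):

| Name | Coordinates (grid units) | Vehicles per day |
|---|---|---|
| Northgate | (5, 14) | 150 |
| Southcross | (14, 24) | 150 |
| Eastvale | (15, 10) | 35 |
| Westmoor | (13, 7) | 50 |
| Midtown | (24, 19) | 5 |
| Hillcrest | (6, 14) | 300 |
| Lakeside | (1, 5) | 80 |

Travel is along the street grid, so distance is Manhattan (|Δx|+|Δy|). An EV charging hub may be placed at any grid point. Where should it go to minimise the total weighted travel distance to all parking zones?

Manhattan distance separates: Σwᵢ(|x−xᵢ|+|y−yᵢ|) = Σwᵢ|x−xᵢ| + Σwᵢ|y−yᵢ|, so x and y are optimised independently as 1-D weighted medians.
Total weight W = 770; half = 385.
x-coordinate, sorted with cumulative weight:
  x=1 (Lakeside, w=80) cum 80
  x=5 (Northgate, w=150) cum 230
  x=6 (Hillcrest, w=300) cum 530  ← median
  x=13 (Westmoor, w=50) cum 580
  x=14 (Southcross, w=150) cum 730
  x=15 (Eastvale, w=35) cum 765
  x=24 (Midtown, w=5) cum 770
⇒ x* = 6
y-coordinate, sorted with cumulative weight:
  y=5 (Lakeside, w=80) cum 80
  y=7 (Westmoor, w=50) cum 130
  y=10 (Eastvale, w=35) cum 165
  y=14 (Northgate, w=150) cum 315
  y=14 (Hillcrest, w=300) cum 615  ← median
  y=19 (Midtown, w=5) cum 620
  y=24 (Southcross, w=150) cum 770
⇒ y* = 14

(6, 14)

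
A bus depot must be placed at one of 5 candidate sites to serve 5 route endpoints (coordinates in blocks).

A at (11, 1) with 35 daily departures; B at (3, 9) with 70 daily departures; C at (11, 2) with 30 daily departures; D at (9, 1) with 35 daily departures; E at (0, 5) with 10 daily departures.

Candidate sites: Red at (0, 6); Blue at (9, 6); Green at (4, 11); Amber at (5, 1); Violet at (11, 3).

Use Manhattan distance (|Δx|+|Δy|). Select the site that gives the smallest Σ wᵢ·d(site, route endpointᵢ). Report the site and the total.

Total weighted distance at each candidate:
  Red (0, 6): total = 1930
  Blue (9, 6): total = 1330
  Green (4, 11): total = 1910
  Amber (5, 1): total = 1350
  Violet (11, 3): total = 1350
Minimum is at Blue with total 1330 blocks.

Blue, total 1330 blocks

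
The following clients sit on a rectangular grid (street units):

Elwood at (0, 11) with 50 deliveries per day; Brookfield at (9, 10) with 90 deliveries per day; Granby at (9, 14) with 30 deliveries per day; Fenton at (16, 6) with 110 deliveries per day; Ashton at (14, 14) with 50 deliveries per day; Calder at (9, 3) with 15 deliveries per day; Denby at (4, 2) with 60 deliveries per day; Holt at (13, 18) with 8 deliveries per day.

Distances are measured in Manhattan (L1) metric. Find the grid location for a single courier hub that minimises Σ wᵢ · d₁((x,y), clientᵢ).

(9, 10)

Manhattan distance separates: Σwᵢ(|x−xᵢ|+|y−yᵢ|) = Σwᵢ|x−xᵢ| + Σwᵢ|y−yᵢ|, so x and y are optimised independently as 1-D weighted medians.
Total weight W = 413; half = 206.5.
x-coordinate, sorted with cumulative weight:
  x=0 (Elwood, w=50) cum 50
  x=4 (Denby, w=60) cum 110
  x=9 (Brookfield, w=90) cum 200
  x=9 (Granby, w=30) cum 230  ← median
  x=9 (Calder, w=15) cum 245
  x=13 (Holt, w=8) cum 253
  x=14 (Ashton, w=50) cum 303
  x=16 (Fenton, w=110) cum 413
⇒ x* = 9
y-coordinate, sorted with cumulative weight:
  y=2 (Denby, w=60) cum 60
  y=3 (Calder, w=15) cum 75
  y=6 (Fenton, w=110) cum 185
  y=10 (Brookfield, w=90) cum 275  ← median
  y=11 (Elwood, w=50) cum 325
  y=14 (Granby, w=30) cum 355
  y=14 (Ashton, w=50) cum 405
  y=18 (Holt, w=8) cum 413
⇒ y* = 10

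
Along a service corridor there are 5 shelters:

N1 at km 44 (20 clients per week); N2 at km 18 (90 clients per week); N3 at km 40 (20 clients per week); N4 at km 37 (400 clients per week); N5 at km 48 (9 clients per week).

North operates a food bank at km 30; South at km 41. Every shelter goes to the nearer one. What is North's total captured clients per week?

90

The indifferent point is the midpoint (30+41)/2 = 35.5; shelters left of it (closer to North at 30) go to North, those right go to South.
  N2 at 18 (w=90) → North
  N4 at 37 (w=400) → South
  N3 at 40 (w=20) → South
  N1 at 44 (w=20) → South
  N5 at 48 (w=9) → South
North captures 90; South captures 449.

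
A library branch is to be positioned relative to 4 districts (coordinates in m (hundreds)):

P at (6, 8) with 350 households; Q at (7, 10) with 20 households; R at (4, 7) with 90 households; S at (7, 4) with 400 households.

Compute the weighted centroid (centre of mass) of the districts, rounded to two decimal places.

The minimiser of Σwᵢ‖p−pᵢ‖² is the weighted centroid p* = (Σwᵢpᵢ)/(Σwᵢ).
Σwᵢ = 860.
Σwᵢxᵢ = 350·6 + 20·7 + 90·4 + 400·7 = 5400.
Σwᵢyᵢ = 350·8 + 20·10 + 90·7 + 400·4 = 5230.
x* = 5400/860 = 6.28, y* = 5230/860 = 6.08.

(6.28, 6.08)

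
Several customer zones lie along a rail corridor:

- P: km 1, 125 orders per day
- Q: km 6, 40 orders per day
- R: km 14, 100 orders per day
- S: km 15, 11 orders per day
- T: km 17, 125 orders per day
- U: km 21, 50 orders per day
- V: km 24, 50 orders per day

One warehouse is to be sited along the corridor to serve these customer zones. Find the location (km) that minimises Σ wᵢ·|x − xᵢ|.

x = 14

For a sum of weighted absolute distances on a line, the optimum is the weighted median (not the mean). Total weight W = 501; half-weight = 250.5.
Sort by position and accumulate weight:
  km 1 (P, w=125) → cum 125
  km 6 (Q, w=40) → cum 165
  km 14 (R, w=100) → cum 265  ≥ 250.5 → median here
  km 15 (S, w=11) → cum 276
  km 17 (T, w=125) → cum 401
  km 21 (U, w=50) → cum 451
  km 24 (V, w=50) → cum 501
Optimal location: km 14.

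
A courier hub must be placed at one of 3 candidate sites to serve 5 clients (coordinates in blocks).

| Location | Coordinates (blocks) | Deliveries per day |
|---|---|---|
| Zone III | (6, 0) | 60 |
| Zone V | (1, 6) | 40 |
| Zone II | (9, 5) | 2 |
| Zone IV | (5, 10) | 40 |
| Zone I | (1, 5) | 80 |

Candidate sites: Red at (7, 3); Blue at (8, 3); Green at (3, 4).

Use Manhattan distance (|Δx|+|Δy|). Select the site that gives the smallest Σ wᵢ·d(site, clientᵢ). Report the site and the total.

Total weighted distance at each candidate:
  Red (7, 3): total = 1608
  Blue (8, 3): total = 1826
  Green (3, 4): total = 1154
Minimum is at Green with total 1154 blocks.

Green, total 1154 blocks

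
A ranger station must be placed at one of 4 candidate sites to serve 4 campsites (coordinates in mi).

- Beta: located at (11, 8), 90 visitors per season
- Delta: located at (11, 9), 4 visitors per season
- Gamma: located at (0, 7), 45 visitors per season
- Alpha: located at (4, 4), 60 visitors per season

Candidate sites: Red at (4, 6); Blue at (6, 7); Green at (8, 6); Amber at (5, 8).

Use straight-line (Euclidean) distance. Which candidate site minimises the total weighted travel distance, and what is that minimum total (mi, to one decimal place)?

Blue, total 966.8 mi

Total weighted distance at each candidate:
  Red (4, 6): total = 991.2
  Blue (6, 7): total = 966.8
  Green (8, 6): total = 972.6
  Amber (5, 8): total = 1041.2
Minimum is at Blue with total 966.8 mi.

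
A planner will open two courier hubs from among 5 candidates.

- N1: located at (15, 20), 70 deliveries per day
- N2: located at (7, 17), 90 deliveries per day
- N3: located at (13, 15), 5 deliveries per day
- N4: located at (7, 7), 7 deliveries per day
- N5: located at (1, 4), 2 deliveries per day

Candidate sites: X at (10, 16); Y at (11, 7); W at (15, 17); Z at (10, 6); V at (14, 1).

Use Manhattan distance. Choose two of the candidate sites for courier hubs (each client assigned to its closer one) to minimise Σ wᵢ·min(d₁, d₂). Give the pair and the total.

{X, W}, total 716

Evaluate every pair (each demand assigned to the nearer of the two):
  {X, W}: total = 716
  {W, Z}: total = 1000
  {Y, W}: total = 1004
  {X, Z}: total = 1060
  {X, Y}: total = 1064
  {W, V}: total = 1073
  {X, V}: total = 1126
  {Y, Z}: total = 2550
  {Y, V}: total = 2554
  {Z, V}: total = 2700
Best pair: {X, W} with total 716.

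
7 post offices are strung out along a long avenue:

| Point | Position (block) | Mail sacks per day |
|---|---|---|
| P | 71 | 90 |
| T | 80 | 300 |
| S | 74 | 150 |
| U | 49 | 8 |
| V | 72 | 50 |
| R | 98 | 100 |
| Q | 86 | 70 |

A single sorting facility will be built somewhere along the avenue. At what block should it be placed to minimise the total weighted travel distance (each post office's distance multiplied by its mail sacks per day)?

For a sum of weighted absolute distances on a line, the optimum is the weighted median (not the mean). Total weight W = 768; half-weight = 384.
Sort by position and accumulate weight:
  block 49 (U, w=8) → cum 8
  block 71 (P, w=90) → cum 98
  block 72 (V, w=50) → cum 148
  block 74 (S, w=150) → cum 298
  block 80 (T, w=300) → cum 598  ≥ 384 → median here
  block 86 (Q, w=70) → cum 668
  block 98 (R, w=100) → cum 768
Optimal location: block 80.

x = 80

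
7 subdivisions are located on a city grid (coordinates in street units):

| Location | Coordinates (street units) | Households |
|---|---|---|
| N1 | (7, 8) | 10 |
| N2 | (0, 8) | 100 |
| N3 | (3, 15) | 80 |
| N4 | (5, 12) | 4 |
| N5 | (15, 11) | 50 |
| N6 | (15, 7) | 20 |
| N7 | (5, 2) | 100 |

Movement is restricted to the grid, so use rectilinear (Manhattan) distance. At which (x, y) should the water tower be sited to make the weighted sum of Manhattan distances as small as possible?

(5, 8)

Manhattan distance separates: Σwᵢ(|x−xᵢ|+|y−yᵢ|) = Σwᵢ|x−xᵢ| + Σwᵢ|y−yᵢ|, so x and y are optimised independently as 1-D weighted medians.
Total weight W = 364; half = 182.
x-coordinate, sorted with cumulative weight:
  x=0 (N2, w=100) cum 100
  x=3 (N3, w=80) cum 180
  x=5 (N4, w=4) cum 184  ← median
  x=5 (N7, w=100) cum 284
  x=7 (N1, w=10) cum 294
  x=15 (N5, w=50) cum 344
  x=15 (N6, w=20) cum 364
⇒ x* = 5
y-coordinate, sorted with cumulative weight:
  y=2 (N7, w=100) cum 100
  y=7 (N6, w=20) cum 120
  y=8 (N1, w=10) cum 130
  y=8 (N2, w=100) cum 230  ← median
  y=11 (N5, w=50) cum 280
  y=12 (N4, w=4) cum 284
  y=15 (N3, w=80) cum 364
⇒ y* = 8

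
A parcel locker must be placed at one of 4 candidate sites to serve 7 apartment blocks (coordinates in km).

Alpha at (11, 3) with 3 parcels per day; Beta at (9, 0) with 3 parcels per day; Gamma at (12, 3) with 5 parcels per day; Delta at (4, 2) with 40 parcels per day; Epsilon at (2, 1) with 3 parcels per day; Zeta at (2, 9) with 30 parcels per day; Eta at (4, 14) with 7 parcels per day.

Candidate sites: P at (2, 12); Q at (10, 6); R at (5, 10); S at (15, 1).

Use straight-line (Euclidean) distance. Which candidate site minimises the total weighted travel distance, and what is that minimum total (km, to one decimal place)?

R, total 584.1 km

Total weighted distance at each candidate:
  P (2, 12): total = 697.8
  Q (10, 6): total = 688.8
  R (5, 10): total = 584.1
  S (15, 1): total = 1107.6
Minimum is at R with total 584.1 km.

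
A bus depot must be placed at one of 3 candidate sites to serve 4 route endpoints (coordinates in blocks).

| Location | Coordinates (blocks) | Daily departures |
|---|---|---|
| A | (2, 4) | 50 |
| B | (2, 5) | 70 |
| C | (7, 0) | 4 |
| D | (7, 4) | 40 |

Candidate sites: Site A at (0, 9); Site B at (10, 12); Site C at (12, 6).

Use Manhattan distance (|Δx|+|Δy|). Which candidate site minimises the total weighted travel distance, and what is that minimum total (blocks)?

Site A, total 1314 blocks

Total weighted distance at each candidate:
  Site A (0, 9): total = 1314
  Site B (10, 12): total = 2350
  Site C (12, 6): total = 1694
Minimum is at Site A with total 1314 blocks.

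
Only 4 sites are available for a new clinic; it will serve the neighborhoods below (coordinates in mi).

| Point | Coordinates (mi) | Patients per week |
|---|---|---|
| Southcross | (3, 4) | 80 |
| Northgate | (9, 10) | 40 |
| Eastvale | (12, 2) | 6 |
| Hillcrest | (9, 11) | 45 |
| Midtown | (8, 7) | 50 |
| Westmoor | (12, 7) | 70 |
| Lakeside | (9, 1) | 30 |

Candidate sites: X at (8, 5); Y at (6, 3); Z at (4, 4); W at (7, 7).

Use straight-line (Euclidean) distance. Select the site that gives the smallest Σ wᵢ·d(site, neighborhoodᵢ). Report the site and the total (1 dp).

W, total 1377.6 mi

Total weighted distance at each candidate:
  X (8, 5): total = 1452.3
  Y (6, 3): total = 1815.1
  Z (4, 4): total = 1852.0
  W (7, 7): total = 1377.6
Minimum is at W with total 1377.6 mi.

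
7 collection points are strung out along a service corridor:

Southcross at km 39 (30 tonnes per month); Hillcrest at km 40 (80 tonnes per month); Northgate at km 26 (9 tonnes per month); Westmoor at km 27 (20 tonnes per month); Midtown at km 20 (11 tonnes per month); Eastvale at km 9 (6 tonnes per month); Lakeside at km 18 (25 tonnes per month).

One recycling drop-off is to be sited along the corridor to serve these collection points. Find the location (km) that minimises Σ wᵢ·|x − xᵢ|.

x = 39

For a sum of weighted absolute distances on a line, the optimum is the weighted median (not the mean). Total weight W = 181; half-weight = 90.5.
Sort by position and accumulate weight:
  km 9 (Eastvale, w=6) → cum 6
  km 18 (Lakeside, w=25) → cum 31
  km 20 (Midtown, w=11) → cum 42
  km 26 (Northgate, w=9) → cum 51
  km 27 (Westmoor, w=20) → cum 71
  km 39 (Southcross, w=30) → cum 101  ≥ 90.5 → median here
  km 40 (Hillcrest, w=80) → cum 181
Optimal location: km 39.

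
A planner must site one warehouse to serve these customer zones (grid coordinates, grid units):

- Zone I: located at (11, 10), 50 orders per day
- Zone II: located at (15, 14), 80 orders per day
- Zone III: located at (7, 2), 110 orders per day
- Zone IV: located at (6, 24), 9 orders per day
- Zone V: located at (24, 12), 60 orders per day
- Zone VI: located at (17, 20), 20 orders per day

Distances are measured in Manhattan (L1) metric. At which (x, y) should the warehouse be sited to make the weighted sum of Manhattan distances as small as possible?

(11, 12)

Manhattan distance separates: Σwᵢ(|x−xᵢ|+|y−yᵢ|) = Σwᵢ|x−xᵢ| + Σwᵢ|y−yᵢ|, so x and y are optimised independently as 1-D weighted medians.
Total weight W = 329; half = 164.5.
x-coordinate, sorted with cumulative weight:
  x=6 (Zone IV, w=9) cum 9
  x=7 (Zone III, w=110) cum 119
  x=11 (Zone I, w=50) cum 169  ← median
  x=15 (Zone II, w=80) cum 249
  x=17 (Zone VI, w=20) cum 269
  x=24 (Zone V, w=60) cum 329
⇒ x* = 11
y-coordinate, sorted with cumulative weight:
  y=2 (Zone III, w=110) cum 110
  y=10 (Zone I, w=50) cum 160
  y=12 (Zone V, w=60) cum 220  ← median
  y=14 (Zone II, w=80) cum 300
  y=20 (Zone VI, w=20) cum 320
  y=24 (Zone IV, w=9) cum 329
⇒ y* = 12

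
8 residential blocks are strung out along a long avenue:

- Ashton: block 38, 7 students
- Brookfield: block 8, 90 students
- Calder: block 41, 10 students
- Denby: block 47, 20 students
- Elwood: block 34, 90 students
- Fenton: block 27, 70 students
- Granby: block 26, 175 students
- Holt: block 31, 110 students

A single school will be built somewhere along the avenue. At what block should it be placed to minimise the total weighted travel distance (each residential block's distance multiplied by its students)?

x = 27

For a sum of weighted absolute distances on a line, the optimum is the weighted median (not the mean). Total weight W = 572; half-weight = 286.
Sort by position and accumulate weight:
  block 8 (Brookfield, w=90) → cum 90
  block 26 (Granby, w=175) → cum 265
  block 27 (Fenton, w=70) → cum 335  ≥ 286 → median here
  block 31 (Holt, w=110) → cum 445
  block 34 (Elwood, w=90) → cum 535
  block 38 (Ashton, w=7) → cum 542
  block 41 (Calder, w=10) → cum 552
  block 47 (Denby, w=20) → cum 572
Optimal location: block 27.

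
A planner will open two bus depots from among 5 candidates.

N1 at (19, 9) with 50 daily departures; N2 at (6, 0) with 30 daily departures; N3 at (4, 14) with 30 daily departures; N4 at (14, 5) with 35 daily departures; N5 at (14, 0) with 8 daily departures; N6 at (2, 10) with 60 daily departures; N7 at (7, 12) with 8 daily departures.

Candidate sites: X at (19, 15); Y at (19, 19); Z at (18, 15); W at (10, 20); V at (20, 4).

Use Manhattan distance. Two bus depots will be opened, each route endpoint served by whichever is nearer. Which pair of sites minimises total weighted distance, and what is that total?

{W, V}, total 2693

Evaluate every pair (each demand assigned to the nearer of the two):
  {W, V}: total = 2693
  {Z, V}: total = 2987
  {X, V}: total = 3085
  {X, W}: total = 3233
  {Z, W}: total = 3240
  {Y, V}: total = 3357
  {X, Z}: total = 3574
  {Y, W}: total = 3605
  {Y, Z}: total = 3624
  {X, Y}: total = 3745
Best pair: {W, V} with total 2693.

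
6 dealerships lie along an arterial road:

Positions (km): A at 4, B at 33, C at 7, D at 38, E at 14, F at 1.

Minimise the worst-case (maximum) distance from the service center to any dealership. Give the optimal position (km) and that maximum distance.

The 1-center on a line is the midpoint of the two extreme points: leftmost at 1, rightmost at 38.
Optimal location = (1 + 38)/2 = 19.5; maximum distance = (38 − 1)/2 = 18.5.

location 19.5, max distance 18.5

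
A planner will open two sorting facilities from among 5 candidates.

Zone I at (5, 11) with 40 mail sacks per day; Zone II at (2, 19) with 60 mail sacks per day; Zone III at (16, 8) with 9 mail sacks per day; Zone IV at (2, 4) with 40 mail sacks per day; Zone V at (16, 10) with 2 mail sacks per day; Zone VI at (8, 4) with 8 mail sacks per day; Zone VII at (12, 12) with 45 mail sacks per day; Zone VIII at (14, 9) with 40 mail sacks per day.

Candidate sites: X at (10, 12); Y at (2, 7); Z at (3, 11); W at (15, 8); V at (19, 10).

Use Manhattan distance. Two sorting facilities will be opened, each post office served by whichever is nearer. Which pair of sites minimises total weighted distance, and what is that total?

Evaluate every pair (each demand assigned to the nearer of the two):
  {Z, W}: total = 1438
  {X, Z}: total = 1496
  {Y, W}: total = 1602
  {X, Y}: total = 1628
  {Z, V}: total = 1732
  {Y, V}: total = 1888
  {Y, Z}: total = 1945
  {X, W}: total = 2045
  {X, V}: total = 2241
  {W, V}: total = 3138
Best pair: {Z, W} with total 1438.

{Z, W}, total 1438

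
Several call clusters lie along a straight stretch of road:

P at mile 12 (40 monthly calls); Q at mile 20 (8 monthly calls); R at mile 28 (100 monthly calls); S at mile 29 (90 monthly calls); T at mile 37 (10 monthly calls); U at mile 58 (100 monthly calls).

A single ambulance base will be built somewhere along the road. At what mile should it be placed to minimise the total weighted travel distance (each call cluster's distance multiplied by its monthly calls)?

x = 29

For a sum of weighted absolute distances on a line, the optimum is the weighted median (not the mean). Total weight W = 348; half-weight = 174.
Sort by position and accumulate weight:
  mile 12 (P, w=40) → cum 40
  mile 20 (Q, w=8) → cum 48
  mile 28 (R, w=100) → cum 148
  mile 29 (S, w=90) → cum 238  ≥ 174 → median here
  mile 37 (T, w=10) → cum 248
  mile 58 (U, w=100) → cum 348
Optimal location: mile 29.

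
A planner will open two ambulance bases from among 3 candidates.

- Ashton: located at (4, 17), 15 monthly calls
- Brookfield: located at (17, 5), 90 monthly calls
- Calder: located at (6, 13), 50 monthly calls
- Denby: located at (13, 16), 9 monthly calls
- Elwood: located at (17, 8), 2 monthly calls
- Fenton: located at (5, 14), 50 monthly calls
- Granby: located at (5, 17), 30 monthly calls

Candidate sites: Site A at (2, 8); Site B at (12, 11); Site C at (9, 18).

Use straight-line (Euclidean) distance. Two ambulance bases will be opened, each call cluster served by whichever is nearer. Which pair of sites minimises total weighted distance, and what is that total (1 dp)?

Evaluate every pair (each demand assigned to the nearer of the two):
  {Site B, Site C}: total = 1529.4
  {Site A, Site B}: total = 1827.0
  {Site A, Site C}: total = 2214.2
Best pair: {Site B, Site C} with total 1529.4.

{Site B, Site C}, total 1529.4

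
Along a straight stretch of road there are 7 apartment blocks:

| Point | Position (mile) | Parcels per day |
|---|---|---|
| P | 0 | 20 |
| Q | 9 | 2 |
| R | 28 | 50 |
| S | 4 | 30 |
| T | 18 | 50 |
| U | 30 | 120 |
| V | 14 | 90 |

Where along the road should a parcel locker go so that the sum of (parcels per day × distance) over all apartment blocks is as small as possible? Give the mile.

For a sum of weighted absolute distances on a line, the optimum is the weighted median (not the mean). Total weight W = 362; half-weight = 181.
Sort by position and accumulate weight:
  mile 0 (P, w=20) → cum 20
  mile 4 (S, w=30) → cum 50
  mile 9 (Q, w=2) → cum 52
  mile 14 (V, w=90) → cum 142
  mile 18 (T, w=50) → cum 192  ≥ 181 → median here
  mile 28 (R, w=50) → cum 242
  mile 30 (U, w=120) → cum 362
Optimal location: mile 18.

x = 18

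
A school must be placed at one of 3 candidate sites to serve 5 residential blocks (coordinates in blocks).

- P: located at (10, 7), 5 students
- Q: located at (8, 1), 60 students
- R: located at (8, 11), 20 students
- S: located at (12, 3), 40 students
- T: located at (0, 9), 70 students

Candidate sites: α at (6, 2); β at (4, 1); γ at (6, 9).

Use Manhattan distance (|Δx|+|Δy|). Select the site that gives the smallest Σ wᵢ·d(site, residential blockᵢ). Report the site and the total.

γ, total 1610 blocks

Total weighted distance at each candidate:
  α (6, 2): total = 1635
  β (4, 1): total = 1820
  γ (6, 9): total = 1610
Minimum is at γ with total 1610 blocks.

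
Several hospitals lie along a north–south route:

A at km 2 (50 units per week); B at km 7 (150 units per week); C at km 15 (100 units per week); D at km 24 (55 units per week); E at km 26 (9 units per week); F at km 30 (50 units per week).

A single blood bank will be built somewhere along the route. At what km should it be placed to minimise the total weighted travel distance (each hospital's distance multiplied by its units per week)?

For a sum of weighted absolute distances on a line, the optimum is the weighted median (not the mean). Total weight W = 414; half-weight = 207.
Sort by position and accumulate weight:
  km 2 (A, w=50) → cum 50
  km 7 (B, w=150) → cum 200
  km 15 (C, w=100) → cum 300  ≥ 207 → median here
  km 24 (D, w=55) → cum 355
  km 26 (E, w=9) → cum 364
  km 30 (F, w=50) → cum 414
Optimal location: km 15.

x = 15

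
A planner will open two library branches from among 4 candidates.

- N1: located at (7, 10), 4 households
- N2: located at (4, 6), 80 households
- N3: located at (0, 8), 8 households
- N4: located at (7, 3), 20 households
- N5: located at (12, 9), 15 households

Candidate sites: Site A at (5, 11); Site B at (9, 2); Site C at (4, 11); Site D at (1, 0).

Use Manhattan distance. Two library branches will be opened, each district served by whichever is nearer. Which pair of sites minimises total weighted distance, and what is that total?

Evaluate every pair (each demand assigned to the nearer of the two):
  {Site B, Site C}: total = 682
  {Site A, Site B}: total = 751
  {Site C, Site D}: total = 802
  {Site A, Site C}: total = 803
  {Site A, Site D}: total = 871
  {Site B, Site D}: total = 1042
Best pair: {Site B, Site C} with total 682.

{Site B, Site C}, total 682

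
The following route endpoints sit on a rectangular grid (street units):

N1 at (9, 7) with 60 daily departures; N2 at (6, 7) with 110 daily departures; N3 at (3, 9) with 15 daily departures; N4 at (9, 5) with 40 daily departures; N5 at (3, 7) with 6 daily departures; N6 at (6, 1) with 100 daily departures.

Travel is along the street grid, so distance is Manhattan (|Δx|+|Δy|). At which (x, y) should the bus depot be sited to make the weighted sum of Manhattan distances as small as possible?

(6, 7)

Manhattan distance separates: Σwᵢ(|x−xᵢ|+|y−yᵢ|) = Σwᵢ|x−xᵢ| + Σwᵢ|y−yᵢ|, so x and y are optimised independently as 1-D weighted medians.
Total weight W = 331; half = 165.5.
x-coordinate, sorted with cumulative weight:
  x=3 (N3, w=15) cum 15
  x=3 (N5, w=6) cum 21
  x=6 (N2, w=110) cum 131
  x=6 (N6, w=100) cum 231  ← median
  x=9 (N1, w=60) cum 291
  x=9 (N4, w=40) cum 331
⇒ x* = 6
y-coordinate, sorted with cumulative weight:
  y=1 (N6, w=100) cum 100
  y=5 (N4, w=40) cum 140
  y=7 (N1, w=60) cum 200  ← median
  y=7 (N2, w=110) cum 310
  y=7 (N5, w=6) cum 316
  y=9 (N3, w=15) cum 331
⇒ y* = 7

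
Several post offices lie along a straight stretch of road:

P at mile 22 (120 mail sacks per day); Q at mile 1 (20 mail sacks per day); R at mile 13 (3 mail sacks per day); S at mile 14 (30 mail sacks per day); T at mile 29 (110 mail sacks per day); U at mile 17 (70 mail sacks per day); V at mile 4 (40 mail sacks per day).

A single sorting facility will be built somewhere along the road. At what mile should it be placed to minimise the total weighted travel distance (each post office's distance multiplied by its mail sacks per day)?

For a sum of weighted absolute distances on a line, the optimum is the weighted median (not the mean). Total weight W = 393; half-weight = 196.5.
Sort by position and accumulate weight:
  mile 1 (Q, w=20) → cum 20
  mile 4 (V, w=40) → cum 60
  mile 13 (R, w=3) → cum 63
  mile 14 (S, w=30) → cum 93
  mile 17 (U, w=70) → cum 163
  mile 22 (P, w=120) → cum 283  ≥ 196.5 → median here
  mile 29 (T, w=110) → cum 393
Optimal location: mile 22.

x = 22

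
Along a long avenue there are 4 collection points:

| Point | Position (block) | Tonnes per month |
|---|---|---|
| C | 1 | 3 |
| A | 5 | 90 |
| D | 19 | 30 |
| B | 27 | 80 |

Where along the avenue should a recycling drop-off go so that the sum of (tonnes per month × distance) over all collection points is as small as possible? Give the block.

For a sum of weighted absolute distances on a line, the optimum is the weighted median (not the mean). Total weight W = 203; half-weight = 101.5.
Sort by position and accumulate weight:
  block 1 (C, w=3) → cum 3
  block 5 (A, w=90) → cum 93
  block 19 (D, w=30) → cum 123  ≥ 101.5 → median here
  block 27 (B, w=80) → cum 203
Optimal location: block 19.

x = 19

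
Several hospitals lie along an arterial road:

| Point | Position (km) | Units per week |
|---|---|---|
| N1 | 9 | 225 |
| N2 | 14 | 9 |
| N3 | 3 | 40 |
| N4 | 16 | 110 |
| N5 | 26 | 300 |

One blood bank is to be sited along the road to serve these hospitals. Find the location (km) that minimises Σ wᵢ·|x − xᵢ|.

For a sum of weighted absolute distances on a line, the optimum is the weighted median (not the mean). Total weight W = 684; half-weight = 342.
Sort by position and accumulate weight:
  km 3 (N3, w=40) → cum 40
  km 9 (N1, w=225) → cum 265
  km 14 (N2, w=9) → cum 274
  km 16 (N4, w=110) → cum 384  ≥ 342 → median here
  km 26 (N5, w=300) → cum 684
Optimal location: km 16.

x = 16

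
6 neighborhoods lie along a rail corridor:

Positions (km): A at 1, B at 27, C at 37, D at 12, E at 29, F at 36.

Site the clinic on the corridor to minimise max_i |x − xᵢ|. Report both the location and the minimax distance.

location 19, max distance 18

The 1-center on a line is the midpoint of the two extreme points: leftmost at 1, rightmost at 37.
Optimal location = (1 + 37)/2 = 19; maximum distance = (37 − 1)/2 = 18.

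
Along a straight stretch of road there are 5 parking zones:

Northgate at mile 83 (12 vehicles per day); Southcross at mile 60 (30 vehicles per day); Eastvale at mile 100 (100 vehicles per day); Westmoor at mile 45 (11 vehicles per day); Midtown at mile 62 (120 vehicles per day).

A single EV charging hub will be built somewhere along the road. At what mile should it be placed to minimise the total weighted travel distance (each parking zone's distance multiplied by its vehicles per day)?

x = 62

For a sum of weighted absolute distances on a line, the optimum is the weighted median (not the mean). Total weight W = 273; half-weight = 136.5.
Sort by position and accumulate weight:
  mile 45 (Westmoor, w=11) → cum 11
  mile 60 (Southcross, w=30) → cum 41
  mile 62 (Midtown, w=120) → cum 161  ≥ 136.5 → median here
  mile 83 (Northgate, w=12) → cum 173
  mile 100 (Eastvale, w=100) → cum 273
Optimal location: mile 62.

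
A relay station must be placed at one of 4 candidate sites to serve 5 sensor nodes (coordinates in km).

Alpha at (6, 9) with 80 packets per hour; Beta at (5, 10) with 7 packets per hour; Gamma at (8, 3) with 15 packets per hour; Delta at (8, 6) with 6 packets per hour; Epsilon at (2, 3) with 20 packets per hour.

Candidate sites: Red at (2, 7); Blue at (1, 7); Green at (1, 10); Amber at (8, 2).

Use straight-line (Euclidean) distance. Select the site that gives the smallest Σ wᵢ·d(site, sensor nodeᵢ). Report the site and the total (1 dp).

Red, total 612.1 km

Total weighted distance at each candidate:
  Red (2, 7): total = 612.1
  Blue (1, 7): total = 711.6
  Green (1, 10): total = 774.2
  Amber (8, 2): total = 802.9
Minimum is at Red with total 612.1 km.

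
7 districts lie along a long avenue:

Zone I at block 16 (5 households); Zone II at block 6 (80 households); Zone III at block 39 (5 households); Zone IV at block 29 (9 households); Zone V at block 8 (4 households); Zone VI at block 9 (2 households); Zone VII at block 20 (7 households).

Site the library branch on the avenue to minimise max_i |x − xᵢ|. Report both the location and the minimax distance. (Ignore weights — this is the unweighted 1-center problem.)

location 22.5, max distance 16.5

The 1-center on a line is the midpoint of the two extreme points: leftmost at 6, rightmost at 39.
Optimal location = (6 + 39)/2 = 22.5; maximum distance = (39 − 6)/2 = 16.5.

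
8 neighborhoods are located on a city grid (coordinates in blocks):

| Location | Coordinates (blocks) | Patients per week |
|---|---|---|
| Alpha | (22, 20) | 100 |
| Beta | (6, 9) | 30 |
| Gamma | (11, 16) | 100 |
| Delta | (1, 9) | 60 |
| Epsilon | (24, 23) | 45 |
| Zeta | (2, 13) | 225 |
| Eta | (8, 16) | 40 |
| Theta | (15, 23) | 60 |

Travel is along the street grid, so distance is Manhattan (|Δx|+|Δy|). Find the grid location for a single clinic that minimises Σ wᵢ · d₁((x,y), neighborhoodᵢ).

Manhattan distance separates: Σwᵢ(|x−xᵢ|+|y−yᵢ|) = Σwᵢ|x−xᵢ| + Σwᵢ|y−yᵢ|, so x and y are optimised independently as 1-D weighted medians.
Total weight W = 660; half = 330.
x-coordinate, sorted with cumulative weight:
  x=1 (Delta, w=60) cum 60
  x=2 (Zeta, w=225) cum 285
  x=6 (Beta, w=30) cum 315
  x=8 (Eta, w=40) cum 355  ← median
  x=11 (Gamma, w=100) cum 455
  x=15 (Theta, w=60) cum 515
  x=22 (Alpha, w=100) cum 615
  x=24 (Epsilon, w=45) cum 660
⇒ x* = 8
y-coordinate, sorted with cumulative weight:
  y=9 (Beta, w=30) cum 30
  y=9 (Delta, w=60) cum 90
  y=13 (Zeta, w=225) cum 315
  y=16 (Gamma, w=100) cum 415  ← median
  y=16 (Eta, w=40) cum 455
  y=20 (Alpha, w=100) cum 555
  y=23 (Epsilon, w=45) cum 600
  y=23 (Theta, w=60) cum 660
⇒ y* = 16

(8, 16)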